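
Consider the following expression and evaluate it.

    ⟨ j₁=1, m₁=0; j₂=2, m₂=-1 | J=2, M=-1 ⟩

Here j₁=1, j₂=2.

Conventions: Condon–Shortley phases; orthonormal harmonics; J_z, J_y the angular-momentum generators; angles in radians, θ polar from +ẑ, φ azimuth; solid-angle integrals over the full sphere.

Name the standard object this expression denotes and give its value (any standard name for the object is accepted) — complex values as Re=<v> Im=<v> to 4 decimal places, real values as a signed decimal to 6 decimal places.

Clebsch–Gordan coefficient, +√(1/6) ≈ +0.408248

This is a Clebsch–Gordan (vector-coupling) coefficient.
triangle: 1!×1!×3!/6! = 6/720
(j±m)!: 1!×1!×1!×3!×1!×3! = 36
prefactor² = (2J+1)×Δ×N² = 3/2
  k=0: +1/(0!×1!×1!×1!×0!×2!) = 1/2
  k=1: −1/(1!×0!×0!×0!×1!×3!) = -1/6
Σ = 1/3  ⇒  CG² = 3/2×(1/3)² = 1/6
CG = +√(1/6) = +0.408248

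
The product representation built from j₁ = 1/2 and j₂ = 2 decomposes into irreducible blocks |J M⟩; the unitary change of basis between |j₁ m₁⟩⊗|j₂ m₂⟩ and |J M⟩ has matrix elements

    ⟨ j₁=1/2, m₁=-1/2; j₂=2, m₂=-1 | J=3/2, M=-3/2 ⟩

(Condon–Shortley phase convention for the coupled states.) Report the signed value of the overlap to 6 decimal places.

-0.447214

√[4·1!0!3!/5! · 0!1!1!3!0!3!] = √(36/5)
  +(−1)^1/∏(1,0,0,0,0,3)! = -1/6  (running -1/6)
⟨..|..⟩ = √(36/5)·(-1/6) = -0.447214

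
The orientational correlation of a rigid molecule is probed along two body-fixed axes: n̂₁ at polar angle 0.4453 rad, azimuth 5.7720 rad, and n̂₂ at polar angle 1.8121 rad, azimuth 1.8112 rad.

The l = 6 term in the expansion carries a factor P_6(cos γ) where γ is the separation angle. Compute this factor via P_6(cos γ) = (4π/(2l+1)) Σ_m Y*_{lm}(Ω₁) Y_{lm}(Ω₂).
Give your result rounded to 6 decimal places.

Summing Y*_{l m}(θ₁,φ₁)·Y_{l m}(θ₂,φ₂) over m ∈ [−6, 6]; prefactor 4π/(2·6+1) = 0.966644:
  m=-6: (-0.003076, -0.000230) × (-0.051844, 0.401627) = (0.000252, -0.001224)  (running Σ = (0.000252, -0.001224))
  m=-5: (-0.018659, -0.012377) × (0.322022, 0.124448) = (-0.004468, -0.006308)  (running Σ = (-0.004217, -0.007531))
  m=-4: (-0.044610, -0.086969) × (-0.067487, 0.096728) = (0.011423, 0.001554)  (running Σ = (0.007206, -0.005977))
  m=-3: (0.010423, -0.279755) × (0.223202, 0.253866) = (0.073347, -0.059796)  (running Σ = (0.080553, -0.065773))
  m=-2: (0.259283, -0.424399) × (-0.021703, 0.011321) = (-0.000823, 0.012146)  (running Σ = (0.079730, -0.053627))
  m=-1: (0.343161, -0.192485) × (0.077261, 0.315166) = (0.087178, 0.093281)  (running Σ = (0.166908, 0.039654))
  m=0: (-0.230936, -0.000000) × (0.000757, 0.000000) = (-0.000175, -0.000000)  (running Σ = (0.166733, 0.039654))
  m=1: (-0.343161, -0.192485) × (-0.077261, 0.315166) = (0.087178, -0.093281)  (running Σ = (0.253911, -0.053627))
  m=2: (0.259283, 0.424399) × (-0.021703, -0.011321) = (-0.000823, -0.012146)  (running Σ = (0.253088, -0.065773))
  m=3: (-0.010423, -0.279755) × (-0.223202, 0.253866) = (0.073347, 0.059796)  (running Σ = (0.326435, -0.005977))
  m=4: (-0.044610, 0.086969) × (-0.067487, -0.096728) = (0.011423, -0.001554)  (running Σ = (0.337858, -0.007531))
  m=5: (0.018659, -0.012377) × (-0.322022, 0.124448) = (-0.004468, 0.006308)  (running Σ = (0.333390, -0.001224))
  m=6: (-0.003076, 0.000230) × (-0.051844, -0.401627) = (0.000252, 0.001224)  (running Σ = (0.333641, 0.000000))
Total Σ_m = (0.333641, 0.000000). Multiply by 0.966644: (0.322512, 0.000000). P_6(cos γ) = 0.322512

0.322512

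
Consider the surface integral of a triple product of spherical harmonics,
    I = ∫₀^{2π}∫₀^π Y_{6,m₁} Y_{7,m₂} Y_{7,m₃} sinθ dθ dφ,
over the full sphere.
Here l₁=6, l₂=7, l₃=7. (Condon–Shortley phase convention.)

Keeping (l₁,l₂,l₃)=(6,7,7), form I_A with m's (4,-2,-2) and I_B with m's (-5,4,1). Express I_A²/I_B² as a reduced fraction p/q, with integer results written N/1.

150/121

Same 6,7,7: normalisation and zero-m 3j drop out of the ratio.
A: Δ: 6! 6! 8! / 21! → 1/2444321880; sum: t=0:+1/24883200 t=1:−1/8294400 t=2:+1/24883200 = -1/24883200; 3j²(6 7 7; 4 -2 -2) = Δ·Π!·Σ² = 420/46189  (sign +1)
B: Δ: 6! 6! 8! / 21! → 1/2444321880; sum: t=5:−1/124416000 t=6:+1/62208000 = 1/124416000; 3j²(6 7 7; -5 4 1) = Δ·Π!·Σ² = 154/20995  (sign +1)
I_A²/I_B² = (420/46189)/(154/20995) = 150/121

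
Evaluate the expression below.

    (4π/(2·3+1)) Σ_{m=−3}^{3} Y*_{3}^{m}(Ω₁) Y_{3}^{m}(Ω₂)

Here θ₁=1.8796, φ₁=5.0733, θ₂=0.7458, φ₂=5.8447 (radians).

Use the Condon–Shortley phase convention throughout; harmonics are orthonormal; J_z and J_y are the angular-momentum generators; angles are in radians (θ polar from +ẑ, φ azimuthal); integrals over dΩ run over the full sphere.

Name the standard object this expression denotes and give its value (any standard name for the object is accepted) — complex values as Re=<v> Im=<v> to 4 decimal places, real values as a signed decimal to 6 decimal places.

This sum is the spherical-harmonic addition theorem: it equals the Legendre polynomial P_l(cos γ) of the angle γ between the two directions.
Summing Y*_{l m}(θ₁,φ₁)·Y_{l m}(θ₂,φ₂) over m ∈ [−3, 3]; prefactor 4π/(2·3+1) = 1.795196:
  m=-3: (-0.318651+0.169173i) × (+0.032925+0.126130i) = -0.031829-0.034621i  (running Σ = -0.031829-0.034621i)
  m=-2: (+0.211604+0.186274i) × (+0.221039+0.265739i) = -0.002728+0.097405i  (running Σ = -0.034557+0.062784i)
  m=-1: (-0.058512+0.155023i) × (+0.337096+0.158075i) = -0.044229+0.043008i  (running Σ = -0.078786+0.105792i)
  m=0: (+0.287867-0.000000i) × (-0.082842+0.000000i) = -0.023847+0.000000i  (running Σ = -0.102634+0.105792i)
  m=1: (+0.058512+0.155023i) × (-0.337096+0.158075i) = -0.044229-0.043008i  (running Σ = -0.146863+0.062784i)
  m=2: (+0.211604-0.186274i) × (+0.221039-0.265739i) = -0.002728-0.097405i  (running Σ = -0.149591-0.034621i)
  m=3: (+0.318651+0.169173i) × (-0.032925+0.126130i) = -0.031829+0.034621i  (running Σ = -0.181420-0.000000i)
Σ over m = -0.181420-0.000000i; ×(4π/7) → -0.325685-0.000000i. Real part: -0.325685

Legendre polynomial (addition theorem), -0.325685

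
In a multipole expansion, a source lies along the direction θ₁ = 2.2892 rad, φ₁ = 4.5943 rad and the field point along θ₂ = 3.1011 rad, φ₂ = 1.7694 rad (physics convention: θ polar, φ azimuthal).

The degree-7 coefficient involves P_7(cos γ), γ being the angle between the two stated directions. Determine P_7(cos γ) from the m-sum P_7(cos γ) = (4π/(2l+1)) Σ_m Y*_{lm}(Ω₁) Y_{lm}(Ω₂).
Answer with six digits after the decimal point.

Term-by-term m-sum for l=7 (normalisation 4π/15 = 0.837758):
  [-7]  conj(Y_{7,-7})(Ω₁) = 0.05043 + 0.04643j ; Y_{7,-7}(Ω₂) = 0.00000 + 0.00000j ; Δ = 0.00000 + 0.00000j
  [-6]  conj(Y_{7,-6})(Ω₁) = 0.17026 - 0.14591j ; Y_{7,-6}(Ω₂) = 0.00000 - 0.00000j ; Δ = -0.00000 - 0.00000j
  [-5]  conj(Y_{7,-5})(Ω₁) = -0.22884 - 0.34145j ; Y_{7,-5}(Ω₂) = -0.00000 - 0.00000j ; Δ = 0.00000 + 0.00000j
  [-4]  conj(Y_{7,-4})(Ω₁) = -0.36364 + 0.18580j ; Y_{7,-4}(Ω₂) = -0.00001 + 0.00001j ; Δ = 0.00000 - 0.00001j
  [-3]  conj(Y_{7,-3})(Ω₁) = 0.02039 + 0.05512j ; Y_{7,-3}(Ω₂) = 0.00033 + 0.00048j ; Δ = -0.00002 + 0.00003j
  [-2]  conj(Y_{7,-2})(Ω₁) = -0.33006 + 0.07943j ; Y_{7,-2}(Ω₂) = 0.01127 - 0.00473j ; Δ = -0.00334 + 0.00246j
  [-1]  conj(Y_{7,-1})(Ω₁) = 0.02570 + 0.21658j ; Y_{7,-1}(Ω₂) = -0.03229 - 0.16044j ; Δ = 0.03392 - 0.01112j
  [+0]  conj(Y_{7,0})(Ω₁) = -0.28240 + 0.00000j ; Y_{7,0}(Ω₂) = -1.06761 + 0.00000j ; Δ = 0.30150 + 0.00000j
  [+1]  conj(Y_{7,1})(Ω₁) = -0.02570 + 0.21658j ; Y_{7,1}(Ω₂) = 0.03229 - 0.16044j ; Δ = 0.03392 + 0.01112j
  [+2]  conj(Y_{7,2})(Ω₁) = -0.33006 - 0.07943j ; Y_{7,2}(Ω₂) = 0.01127 + 0.00473j ; Δ = -0.00334 - 0.00246j
  [+3]  conj(Y_{7,3})(Ω₁) = -0.02039 + 0.05512j ; Y_{7,3}(Ω₂) = -0.00033 + 0.00048j ; Δ = -0.00002 - 0.00003j
  [+4]  conj(Y_{7,4})(Ω₁) = -0.36364 - 0.18580j ; Y_{7,4}(Ω₂) = -0.00001 - 0.00001j ; Δ = 0.00000 + 0.00001j
  [+5]  conj(Y_{7,5})(Ω₁) = 0.22884 - 0.34145j ; Y_{7,5}(Ω₂) = 0.00000 - 0.00000j ; Δ = 0.00000 - 0.00000j
  [+6]  conj(Y_{7,6})(Ω₁) = 0.17026 + 0.14591j ; Y_{7,6}(Ω₂) = 0.00000 + 0.00000j ; Δ = -0.00000 + 0.00000j
  [+7]  conj(Y_{7,7})(Ω₁) = -0.05043 + 0.04643j ; Y_{7,7}(Ω₂) = -0.00000 + 0.00000j ; Δ = 0.00000 - 0.00000j
Σ over m = 0.36261 - 0.00000j; ×(4π/15) → 0.30378 - 0.00000j. Real part: 0.303780

0.303780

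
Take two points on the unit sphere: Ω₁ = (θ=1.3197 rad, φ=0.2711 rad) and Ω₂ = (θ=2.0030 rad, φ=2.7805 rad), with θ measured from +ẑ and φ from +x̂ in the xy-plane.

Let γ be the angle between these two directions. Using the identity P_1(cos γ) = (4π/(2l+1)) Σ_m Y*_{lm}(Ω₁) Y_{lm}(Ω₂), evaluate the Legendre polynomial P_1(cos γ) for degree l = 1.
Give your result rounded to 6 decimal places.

-0.813654

Addition theorem: P_1(cos γ) = (4π/3) Σ_m Y*_{lm}(Ω₁) Y_{lm}(Ω₂), m = −1…1:
  [-1]  conj(Y_{1,-1})(Ω₁) = 0.32244 + 0.08962j ; Y_{1,-1}(Ω₂) = -0.29349 - 0.11084j ; Δ = -0.08470 - 0.06204j
  [+0]  conj(Y_{1,0})(Ω₁) = 0.12140 + 0.00000j ; Y_{1,0}(Ω₂) = -0.20466 + 0.00000j ; Δ = -0.02485 + 0.00000j
  [+1]  conj(Y_{1,1})(Ω₁) = -0.32244 + 0.08962j ; Y_{1,1}(Ω₂) = 0.29349 - 0.11084j ; Δ = -0.08470 + 0.06204j
Accumulated sum -0.19425 + 0.00000j; after 4π/(2l+1) scaling, -0.81365 + 0.00000j ⇒ P_1 = -0.813654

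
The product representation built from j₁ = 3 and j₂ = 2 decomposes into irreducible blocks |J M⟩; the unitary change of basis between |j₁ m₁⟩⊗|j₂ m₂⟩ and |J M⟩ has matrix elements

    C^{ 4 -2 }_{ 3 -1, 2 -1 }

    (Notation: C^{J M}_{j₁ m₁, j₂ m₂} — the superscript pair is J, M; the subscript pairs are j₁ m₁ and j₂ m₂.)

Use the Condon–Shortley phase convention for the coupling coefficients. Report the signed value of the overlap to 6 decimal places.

j₁+j₂−J=1  J+j₁−j₂=5  J−j₁+j₂=3  j₁+j₂+J+1=10
(j₁±m₁, j₂±m₂, J±M) = (2,4,1,3,2,6)
P² = 5184/7
sum k=0..1:
  [0] +1/48 = 1/48
  [1] −1/72 = -1/72
S = 1/144
C² = P²·S² = 1/28 ; C = +0.188982

+0.188982  (= +√(1/28))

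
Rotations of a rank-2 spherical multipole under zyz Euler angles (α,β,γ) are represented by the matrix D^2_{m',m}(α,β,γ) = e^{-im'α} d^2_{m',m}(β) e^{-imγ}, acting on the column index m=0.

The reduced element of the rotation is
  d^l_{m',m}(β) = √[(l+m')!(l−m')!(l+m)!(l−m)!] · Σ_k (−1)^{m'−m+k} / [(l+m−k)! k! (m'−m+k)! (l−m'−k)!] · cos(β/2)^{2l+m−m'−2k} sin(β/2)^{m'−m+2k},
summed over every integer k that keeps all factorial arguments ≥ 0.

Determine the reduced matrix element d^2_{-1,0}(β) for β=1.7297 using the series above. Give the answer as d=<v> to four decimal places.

d^2_{-1,0}(β=1.7297) via the finite sum:
c=cos(1.729700/2)=0.648754, s=sin(1.729700/2)=0.760998; N=√[1·6·2·2]=4.898979
Admissible k: 1..2 (factorial args all ≥0)
  k=1: (−1)^0·4.8990/(2)·0.6488^3·0.7610^1 = +0.508979
  k=2: (−1)^1·4.8990/(2)·0.6488^1·0.7610^3 = -0.700336
d^2_{-1,0}(1.7297) = +0.508979 -0.700336 = -0.191357

d=-0.1914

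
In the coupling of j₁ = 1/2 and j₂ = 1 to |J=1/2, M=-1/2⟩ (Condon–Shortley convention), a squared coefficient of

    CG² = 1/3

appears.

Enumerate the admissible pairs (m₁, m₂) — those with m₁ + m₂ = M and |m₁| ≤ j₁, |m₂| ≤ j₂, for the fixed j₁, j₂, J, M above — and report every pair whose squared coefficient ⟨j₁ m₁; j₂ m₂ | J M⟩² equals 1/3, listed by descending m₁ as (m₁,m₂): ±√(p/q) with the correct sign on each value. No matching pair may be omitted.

(-1/2,0): −√(1/3)

Admissible pairs with m₁+m₂ = M = -1/2: (-1/2,0), (1/2,-1)
  (m₁,m₂)=(1/2,-1): CG² = 2/3, CG = +√(2/3)
  (m₁,m₂)=(-1/2,0): CG² = 1/3, CG = −√(1/3)   ← matches the target
Pairs with CG² = 1/3: (-1/2,0): −√(1/3)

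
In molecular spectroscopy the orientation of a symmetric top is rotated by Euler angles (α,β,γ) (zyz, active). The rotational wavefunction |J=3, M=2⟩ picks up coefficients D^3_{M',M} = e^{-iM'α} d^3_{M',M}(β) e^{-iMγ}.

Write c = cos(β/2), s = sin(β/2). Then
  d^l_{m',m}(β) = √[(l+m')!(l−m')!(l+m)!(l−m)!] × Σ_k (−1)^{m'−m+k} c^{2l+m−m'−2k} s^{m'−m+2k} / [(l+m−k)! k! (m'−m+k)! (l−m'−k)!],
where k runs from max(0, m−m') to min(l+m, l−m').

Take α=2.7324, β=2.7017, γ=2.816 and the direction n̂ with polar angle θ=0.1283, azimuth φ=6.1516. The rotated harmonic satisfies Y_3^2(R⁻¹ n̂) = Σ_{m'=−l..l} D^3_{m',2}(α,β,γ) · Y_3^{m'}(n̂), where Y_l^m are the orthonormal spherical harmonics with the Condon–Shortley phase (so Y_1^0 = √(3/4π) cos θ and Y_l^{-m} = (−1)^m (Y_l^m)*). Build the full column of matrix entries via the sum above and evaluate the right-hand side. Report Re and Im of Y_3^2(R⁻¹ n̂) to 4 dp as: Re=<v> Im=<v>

Re=-0.0609 Im=-0.0730

Need the full column D^3_{m',2} for m'=−3..3 at α=2.7324, β=2.7017, γ=2.8160.
cos(β/2)=0.218177, sin(β/2)=0.975909
d^3_{-3,2}: single k=5 term ⇒ +0.473077;  D = -0.396644+0.257828i
d^3_{-2,2}: k∈[4..5] ⇒ +0.215887 -0.863886 = -0.647999;  D = -0.638962+0.107841i
d^3_{-1,2}: k∈[3..4] ⇒ +0.061050 -0.610740 = -0.549690;  D = +0.533673+0.131726i
d^3_{0,2}: k∈[2..3] ⇒ +0.011820 -0.236492 = -0.224672;  D = -0.178697-0.136181i
d^3_{1,2}: k∈[1..2] ⇒ +0.001526 -0.061050 = -0.059524;  D = +0.029080+0.051937i
d^3_{2,2}: k∈[0..1] ⇒ +0.000108 -0.010790 = -0.010682;  D = -0.001079-0.010628i
d^3_{3,2}: single k=0 term ⇒ -0.001182;  D = -0.000358+0.001126i
Y_3^{m'}(θ=0.1283,φ=6.1516) and Σ D·Y over m':
  (-0.3966+0.2578i)·(+0.0008+0.0003i)  (-0.6390+0.1078i)·(+0.0160+0.0043i)  (+0.5337+0.1317i)·(+0.1606+0.0213i)  (-0.1787-0.1362i)·(+0.7099+0.0000i)  (+0.0291+0.0519i)·(-0.1606+0.0213i)  (-0.0011-0.0106i)·(+0.0160-0.0043i)  (-0.0004+0.0011i)·(-0.0008+0.0003i)
Y_3^2(R⁻¹ n̂) = -0.060892-0.073022i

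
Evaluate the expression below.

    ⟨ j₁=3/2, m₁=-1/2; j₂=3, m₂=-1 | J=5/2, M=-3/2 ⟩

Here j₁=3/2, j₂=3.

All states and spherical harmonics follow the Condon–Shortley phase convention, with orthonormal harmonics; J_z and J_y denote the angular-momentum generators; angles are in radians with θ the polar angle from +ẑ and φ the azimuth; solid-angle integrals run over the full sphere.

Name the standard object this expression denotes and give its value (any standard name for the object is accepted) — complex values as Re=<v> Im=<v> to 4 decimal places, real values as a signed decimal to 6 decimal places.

This is a Clebsch–Gordan (vector-coupling) coefficient.
√[6·2!1!4!/8! · 1!2!2!4!1!4!] = √(576/35)
  +(−1)^1/∏(1,1,1,1,0,3)! = -1/6  (running -1/6)
  +(−1)^2/∏(2,0,0,0,1,4)! = 1/48  (running -7/48)
⟨..|..⟩ = √(576/35)·(-7/48) = -0.591608

Clebsch–Gordan coefficient, −√(7/20) ≈ -0.591608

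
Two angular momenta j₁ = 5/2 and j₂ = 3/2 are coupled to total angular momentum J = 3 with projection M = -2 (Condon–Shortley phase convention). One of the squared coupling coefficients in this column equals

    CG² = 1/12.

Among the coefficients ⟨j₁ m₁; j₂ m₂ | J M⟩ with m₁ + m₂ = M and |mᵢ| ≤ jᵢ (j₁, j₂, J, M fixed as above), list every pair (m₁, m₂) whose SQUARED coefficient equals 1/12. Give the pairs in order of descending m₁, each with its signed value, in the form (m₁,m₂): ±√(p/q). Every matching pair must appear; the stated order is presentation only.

Admissible pairs with m₁+m₂ = M = -2: (-5/2,1/2), (-3/2,-1/2), (-1/2,-3/2)
  (m₁,m₂)=(-1/2,-3/2): CG² = 1/2, CG = +√(1/2)
  (m₁,m₂)=(-3/2,-1/2): CG² = 1/12, CG = −√(1/12)   ← matches the target
  (m₁,m₂)=(-5/2,1/2): CG² = 5/12, CG = −√(5/12)
Pairs with CG² = 1/12: (-3/2,-1/2): −√(1/12)

(-3/2,-1/2): −√(1/12)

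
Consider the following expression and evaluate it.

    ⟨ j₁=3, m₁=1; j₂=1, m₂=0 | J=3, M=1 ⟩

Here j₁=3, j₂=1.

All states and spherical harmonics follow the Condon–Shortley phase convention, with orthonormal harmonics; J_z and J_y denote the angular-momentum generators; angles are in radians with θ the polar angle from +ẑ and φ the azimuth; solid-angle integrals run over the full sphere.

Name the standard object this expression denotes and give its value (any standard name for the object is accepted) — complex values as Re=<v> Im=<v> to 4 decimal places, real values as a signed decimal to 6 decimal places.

Clebsch–Gordan coefficient, +√(1/12) ≈ +0.288675

This is a Clebsch–Gordan (vector-coupling) coefficient.
j₁+j₂−J=1  J+j₁−j₂=5  J−j₁+j₂=1  j₁+j₂+J+1=8
(j₁±m₁, j₂±m₂, J±M) = (4,2,1,1,4,2)
P² = 48
sum k=0..1:
  [0] +1/12 = 1/12
  [1] −1/24 = -1/24
S = 1/24
C² = P²·S² = 1/12 ; C = +0.288675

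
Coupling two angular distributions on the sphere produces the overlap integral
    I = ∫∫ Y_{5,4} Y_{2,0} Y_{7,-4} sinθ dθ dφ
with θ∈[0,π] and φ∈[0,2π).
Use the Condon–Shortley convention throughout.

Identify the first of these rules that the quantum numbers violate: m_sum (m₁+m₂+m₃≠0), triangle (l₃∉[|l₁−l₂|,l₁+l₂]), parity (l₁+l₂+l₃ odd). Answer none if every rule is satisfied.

none

Σmᵢ = 0  ✓
l₃∈[|l₁−l₂|,l₁+l₂]=[3,7], have l₃=7  ✓
Σlᵢ = 14 ⇒ even  ✓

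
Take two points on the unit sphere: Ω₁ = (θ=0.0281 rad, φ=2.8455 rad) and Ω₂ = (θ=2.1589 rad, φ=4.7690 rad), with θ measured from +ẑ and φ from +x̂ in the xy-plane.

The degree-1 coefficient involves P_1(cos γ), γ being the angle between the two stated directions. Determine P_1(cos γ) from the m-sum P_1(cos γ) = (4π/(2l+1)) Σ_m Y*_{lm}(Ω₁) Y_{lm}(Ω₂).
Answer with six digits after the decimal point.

Expand P_1 via completeness: Σ_{m} conj(Y_{1,m}) at Ω₁ times Y_{1,m} at Ω₂ —
  m=-1: Y*=-0.00928 + 0.00283j  Y=0.01626 + 0.28699j  product -0.00096 - 0.00262j
  m=+0: Y*=0.48841 + 0.00000j  Y=-0.27107 + 0.00000j  product -0.13239 + 0.00000j
  m=+1: Y*=0.00928 + 0.00283j  Y=-0.01626 + 0.28699j  product -0.00096 + 0.00262j
Accumulated sum -0.13432 + 0.00000j; after 4π/(2l+1) scaling, -0.56264 + 0.00000j ⇒ P_1 = -0.562640

-0.562640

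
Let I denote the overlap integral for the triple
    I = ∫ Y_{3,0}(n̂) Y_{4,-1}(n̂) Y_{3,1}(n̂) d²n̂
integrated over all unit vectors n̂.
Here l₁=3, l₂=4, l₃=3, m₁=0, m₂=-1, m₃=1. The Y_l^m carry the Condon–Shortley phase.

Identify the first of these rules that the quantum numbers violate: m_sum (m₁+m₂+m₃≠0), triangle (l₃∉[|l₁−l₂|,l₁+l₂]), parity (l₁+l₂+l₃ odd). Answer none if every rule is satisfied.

m₁+m₂+m₃ = 0 − 1 + 1 = 0  ✓
triangle: |3−4|=1 ≤ l₃=3 ≤ 3+4=7  ✓
parity: l₁+l₂+l₃ = 10 is even  ✓

none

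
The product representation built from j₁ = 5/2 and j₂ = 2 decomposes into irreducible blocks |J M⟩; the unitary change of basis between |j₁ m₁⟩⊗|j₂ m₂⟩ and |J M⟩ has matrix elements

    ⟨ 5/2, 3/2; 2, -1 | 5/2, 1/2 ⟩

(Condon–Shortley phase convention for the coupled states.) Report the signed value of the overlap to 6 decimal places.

j₁+j₂−J=2  J+j₁−j₂=3  J−j₁+j₂=2  j₁+j₂+J+1=8
(j₁±m₁, j₂±m₂, J±M) = (4,1,1,3,3,2)
P² = 216/35
sum k=0..1:
  [0] +1/4 = 1/4
  [1] −1/12 = -1/12
S = 1/6
C² = P²·S² = 6/35 ; C = +0.414039

+0.414039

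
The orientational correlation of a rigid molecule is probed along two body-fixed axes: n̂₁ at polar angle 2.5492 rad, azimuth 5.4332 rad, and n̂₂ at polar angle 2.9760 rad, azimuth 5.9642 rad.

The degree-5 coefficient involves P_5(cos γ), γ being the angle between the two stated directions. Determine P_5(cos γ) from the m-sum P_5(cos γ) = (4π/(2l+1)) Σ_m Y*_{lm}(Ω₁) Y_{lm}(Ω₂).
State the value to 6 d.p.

Expand P_5 via completeness: Σ_{m} conj(Y_{5,m}) at Ω₁ times Y_{5,m} at Ω₂ —
  m=-5: Y*=-0.01124 + 0.02254j  Y=-0.00000 + 0.00006j  product -0.00000 - 0.00000j
  m=-4: Y*=0.11441 - 0.03023j  Y=-0.00031 - 0.00102j  product -0.00007 - 0.00011j
  m=-3: Y*=-0.25962 - 0.17444j  Y=0.00692 + 0.00982j  product -0.00008 - 0.00376j
  m=-2: Y*=0.06012 + 0.46281j  Y=-0.07000 - 0.05190j  product 0.01981 - 0.03552j
  m=-1: Y*=0.15484 - 0.17625j  Y=0.36369 + 0.12011j  product 0.07748 - 0.04550j
  m=+0: Y*=0.32359 + 0.00000j  Y=-0.75265 + 0.00000j  product -0.24355 + 0.00000j
  m=+1: Y*=-0.15484 - 0.17625j  Y=-0.36369 + 0.12011j  product 0.07748 + 0.04550j
  m=+2: Y*=0.06012 - 0.46281j  Y=-0.07000 + 0.05190j  product 0.01981 + 0.03552j
  m=+3: Y*=0.25962 - 0.17444j  Y=-0.00692 + 0.00982j  product -0.00008 + 0.00376j
  m=+4: Y*=0.11441 + 0.03023j  Y=-0.00031 + 0.00102j  product -0.00007 + 0.00011j
  m=+5: Y*=0.01124 + 0.02254j  Y=0.00000 + 0.00006j  product -0.00000 + 0.00000j
Total Σ_m = -0.04927 + 0.00000j. Multiply by 1.142397: -0.05628 + 0.00000j. P_5(cos γ) = -0.056282

-0.056282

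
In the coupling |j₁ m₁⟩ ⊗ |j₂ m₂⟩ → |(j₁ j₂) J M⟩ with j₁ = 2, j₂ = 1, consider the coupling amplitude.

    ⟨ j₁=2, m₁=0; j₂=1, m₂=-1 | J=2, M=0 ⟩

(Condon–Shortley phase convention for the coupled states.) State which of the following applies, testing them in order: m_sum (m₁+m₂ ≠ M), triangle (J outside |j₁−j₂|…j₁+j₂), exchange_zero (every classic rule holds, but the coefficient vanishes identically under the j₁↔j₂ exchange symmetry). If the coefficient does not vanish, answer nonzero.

m_sum

m-sum: m₁+m₂ = 0+(-1) = -1, M = 0  ✗ ⇒ coefficient is 0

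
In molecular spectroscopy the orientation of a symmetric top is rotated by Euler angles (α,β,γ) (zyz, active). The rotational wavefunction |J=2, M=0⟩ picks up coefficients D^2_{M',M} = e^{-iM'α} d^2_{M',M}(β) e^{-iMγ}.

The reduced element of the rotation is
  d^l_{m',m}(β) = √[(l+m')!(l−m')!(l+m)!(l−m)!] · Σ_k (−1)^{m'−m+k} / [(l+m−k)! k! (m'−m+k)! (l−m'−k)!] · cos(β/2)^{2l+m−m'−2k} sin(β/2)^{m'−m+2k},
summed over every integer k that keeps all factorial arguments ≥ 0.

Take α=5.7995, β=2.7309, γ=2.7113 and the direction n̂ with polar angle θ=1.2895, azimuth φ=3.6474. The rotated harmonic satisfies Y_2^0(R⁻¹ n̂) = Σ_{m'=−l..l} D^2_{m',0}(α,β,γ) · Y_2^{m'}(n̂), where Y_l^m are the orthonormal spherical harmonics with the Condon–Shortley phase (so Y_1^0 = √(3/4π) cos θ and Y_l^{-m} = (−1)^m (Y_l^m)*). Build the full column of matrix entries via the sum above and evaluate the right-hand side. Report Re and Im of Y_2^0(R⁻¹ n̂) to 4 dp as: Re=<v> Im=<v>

Need the full column D^2_{m',0} for m'=−2..2 at α=5.7995, β=2.7309, γ=2.7113.
cos(β/2)=0.203906, sin(β/2)=0.978990
d^2_{-2,0}: single k=2 term ⇒ +0.097610;  D = +0.055390-0.080372i
d^2_{-1,0}: k∈[1..2] ⇒ +0.020330 -0.468642 = -0.448312;  D = -0.396885+0.208485i
d^2_{0,0}: k∈[0..2] ⇒ +0.001729 -0.159396 +0.918573 = +0.760906;  D = +0.760906+0.000000i
d^2_{1,0}: k∈[0..1] ⇒ -0.020330 +0.468642 = +0.448312;  D = +0.396885+0.208485i
d^2_{2,0}: single k=0 term ⇒ +0.097610;  D = +0.055390+0.080372i
Y_2^{m'}(θ=1.2895,φ=3.6474) and Σ D·Y over m':
  (+0.0554-0.0804i)·(+0.1891-0.3022i)  (-0.3969+0.2085i)·(-0.1802+0.0998i)  (+0.7609+0.0000i)·(-0.2425+0.0000i)  (+0.3969+0.2085i)·(+0.1802+0.0998i)  (+0.0554+0.0804i)·(+0.1891+0.3022i)
Y_2^0(R⁻¹ n̂) = -0.110689+0.000000i

Re=-0.1107 Im=0.0000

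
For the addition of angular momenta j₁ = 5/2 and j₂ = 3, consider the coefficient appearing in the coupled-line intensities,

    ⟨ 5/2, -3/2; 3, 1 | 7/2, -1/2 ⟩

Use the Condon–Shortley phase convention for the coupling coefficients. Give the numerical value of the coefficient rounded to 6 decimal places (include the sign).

+√(8/63) ≈ +0.356348

√[8·2!3!4!/10! · 1!4!4!2!3!4!] = √(18432/175)
  +(−1)^1/∏(1,1,3,3,0,1)! = -1/36  (running -1/36)
  +(−1)^2/∏(2,0,2,2,1,2)! = 1/16  (running 5/144)
⟨..|..⟩ = √(18432/175)·(5/144) = +0.356348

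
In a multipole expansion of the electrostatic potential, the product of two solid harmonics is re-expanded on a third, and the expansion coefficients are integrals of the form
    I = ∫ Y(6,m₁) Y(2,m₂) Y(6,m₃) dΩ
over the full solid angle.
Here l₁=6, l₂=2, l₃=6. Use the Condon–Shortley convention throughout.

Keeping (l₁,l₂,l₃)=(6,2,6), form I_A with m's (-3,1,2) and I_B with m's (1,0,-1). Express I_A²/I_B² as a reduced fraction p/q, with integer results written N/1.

150/169

Shared (l₁,l₂,l₃)=(6,2,6): N and (l;000)² cancel in I_A²/I_B².
A: Δ = 2!·10!·2!/15! = 1/90090; Racah Σ t=1..2: t=1:−1/161280 t=2:+1/60480 = 1/96768; ⇒ 3j(6 2 6; -3 1 2)² = 15/1001, sgn +1
B: Δ = 2!·10!·2!/15! = 1/90090; Racah Σ t=0..2: t=0:+1/57600 t=1:−1/17280 t=2:+1/120960 = -13/403200; ⇒ 3j(6 2 6; 1 0 -1)² = 13/770, sgn +1
I_A²/I_B² = (15/1001)/(13/770) = 150/169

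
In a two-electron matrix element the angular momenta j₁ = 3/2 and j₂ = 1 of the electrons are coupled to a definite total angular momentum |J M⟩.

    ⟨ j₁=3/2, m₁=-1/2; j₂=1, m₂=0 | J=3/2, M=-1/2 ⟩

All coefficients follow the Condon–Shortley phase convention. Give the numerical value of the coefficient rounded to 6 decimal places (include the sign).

−√(1/15) ≈ -0.258199

√[4·1!2!1!/5! · 1!2!1!1!1!2!] = √(4/15)
  +(−1)^0/∏(0,1,2,1,0,0)! = 1/2  (running 1/2)
  +(−1)^1/∏(1,0,1,0,1,1)! = -1  (running -1/2)
⟨..|..⟩ = √(4/15)·(-1/2) = -0.258199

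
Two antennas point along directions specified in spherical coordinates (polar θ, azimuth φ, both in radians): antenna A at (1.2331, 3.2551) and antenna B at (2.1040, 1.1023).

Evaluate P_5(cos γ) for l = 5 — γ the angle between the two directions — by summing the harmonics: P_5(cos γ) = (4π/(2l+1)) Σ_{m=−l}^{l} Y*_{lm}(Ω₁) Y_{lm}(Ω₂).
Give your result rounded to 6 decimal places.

0.189514

Summing Y*_{l m}(θ₁,φ₁)·Y_{l m}(θ₂,φ₂) over m ∈ [−5, 5]; prefactor 4π/(2·5+1) = 1.142397:
  m=-5: Y*=(-0.292646, -0.186562)  Y=(0.157572, 0.153309)  product (-0.017511, -0.074262)
  m=-4: Y*=(0.346335, 0.169023)  Y=(0.122512, -0.391620)  product (0.108623, -0.114924)
  m=-3: Y*=(0.003308, 0.001172)  Y=(-0.288826, 0.048185)  product (-0.001012, -0.000179)
  m=-2: Y*=(-0.326655, -0.075456)  Y=(-0.085095, -0.115782)  product (0.019060, 0.044242)
  m=-1: Y*=(0.085191, 0.009711)  Y=(-0.151361, 0.299087)  product (-0.015799, 0.024009)
  m=+0: Y*=(0.312895, -0.000000)  Y=(-0.066573, 0.000000)  product (-0.020830, 0.000000)
  m=+1: Y*=(-0.085191, 0.009711)  Y=(0.151361, 0.299087)  product (-0.015799, -0.024009)
  m=+2: Y*=(-0.326655, 0.075456)  Y=(-0.085095, 0.115782)  product (0.019060, -0.044242)
  m=+3: Y*=(-0.003308, 0.001172)  Y=(0.288826, 0.048185)  product (-0.001012, 0.000179)
  m=+4: Y*=(0.346335, -0.169023)  Y=(0.122512, 0.391620)  product (0.108623, 0.114924)
  m=+5: Y*=(0.292646, -0.186562)  Y=(-0.157572, 0.153309)  product (-0.017511, 0.074262)
Accumulated sum (0.165891, 0.000000); after 4π/(2l+1) scaling, (0.189514, 0.000000) ⇒ P_5 = 0.189514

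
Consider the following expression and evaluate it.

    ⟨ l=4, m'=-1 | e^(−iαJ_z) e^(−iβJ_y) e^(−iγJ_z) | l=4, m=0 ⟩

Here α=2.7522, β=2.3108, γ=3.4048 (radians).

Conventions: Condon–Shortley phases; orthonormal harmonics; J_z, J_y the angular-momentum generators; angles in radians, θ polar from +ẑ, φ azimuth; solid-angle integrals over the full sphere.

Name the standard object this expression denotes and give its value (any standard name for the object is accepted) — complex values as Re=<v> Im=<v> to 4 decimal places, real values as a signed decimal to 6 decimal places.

This is a Wigner D-matrix element — the rotation-matrix element ⟨l m'| R(α,β,γ) |l m⟩ in the angular-momentum basis.
Split into d^4_{-1,0}(β=2.3108) × two z-phases.
c=cos(2.310800/2)=0.403553, s=sin(2.310800/2)=0.914956; N=√[6·120·24·24]=643.987578
k∈{1,2,3,4} keeps every argument non-negative
  k=1: (−1)^0·643.9876/(144)·0.4036^7·0.9150^1 = +0.007132
  k=2: (−1)^1·643.9876/(24)·0.4036^5·0.9150^3 = -0.219972
  k=3: (−1)^2·643.9876/(24)·0.4036^3·0.9150^5 = +1.130756
  k=4: (−1)^3·643.9876/(144)·0.4036^1·0.9150^7 = -0.968764
d^4_{-1,0}(2.3108) = +0.007132 -0.219972 +1.130756 -0.968764 = -0.050849
Phases: e^{-i·(-1)·2.7522}=-0.925140+0.379627i, e^{-i·(0)·3.4048}=+1.000000+0.000000i ⇒ D=+0.047042-0.019304i

Wigner D-matrix element, Re=0.0470 Im=-0.0193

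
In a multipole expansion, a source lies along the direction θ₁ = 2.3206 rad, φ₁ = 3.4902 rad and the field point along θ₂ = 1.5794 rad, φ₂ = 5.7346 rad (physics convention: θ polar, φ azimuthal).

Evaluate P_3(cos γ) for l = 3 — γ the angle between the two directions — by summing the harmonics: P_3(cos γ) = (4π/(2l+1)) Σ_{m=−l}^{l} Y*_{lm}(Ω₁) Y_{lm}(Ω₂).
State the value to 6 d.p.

0.447174

Expand P_3 via completeness: Σ_{m} conj(Y_{3,m}) at Ω₁ times Y_{3,m} at Ω₂ —
  term(m=-3) = 0.06143 - 0.02967j   from Y*(Ω₁)=-0.08196 - 0.14151j, Y(Ω₂)=-0.03124 + 0.41601j
  term(m=-2) = -0.00073 + 0.00320j   from Y*(Ω₁)=-0.28596 - 0.23950j, Y(Ω₂)=-0.00401 - 0.00782j
  term(m=-1) = 0.06302 + 0.07896j   from Y*(Ω₁)=-0.29390 - 0.10682j, Y(Ω₂)=-0.27565 - 0.16846j
  term(m=+0) = 0.00166 + 0.00000j   from Y*(Ω₁)=0.17238 + 0.00000j, Y(Ω₂)=0.00963 + 0.00000j
  term(m=+1) = 0.06302 - 0.07896j   from Y*(Ω₁)=0.29390 - 0.10682j, Y(Ω₂)=0.27565 - 0.16846j
  term(m=+2) = -0.00073 - 0.00320j   from Y*(Ω₁)=-0.28596 + 0.23950j, Y(Ω₂)=-0.00401 + 0.00782j
  term(m=+3) = 0.06143 + 0.02967j   from Y*(Ω₁)=0.08196 - 0.14151j, Y(Ω₂)=0.03124 + 0.41601j
Total Σ_m = 0.24909 + 0.00000j. Multiply by 1.795196: 0.44717 + 0.00000j. P_3(cos γ) = 0.447174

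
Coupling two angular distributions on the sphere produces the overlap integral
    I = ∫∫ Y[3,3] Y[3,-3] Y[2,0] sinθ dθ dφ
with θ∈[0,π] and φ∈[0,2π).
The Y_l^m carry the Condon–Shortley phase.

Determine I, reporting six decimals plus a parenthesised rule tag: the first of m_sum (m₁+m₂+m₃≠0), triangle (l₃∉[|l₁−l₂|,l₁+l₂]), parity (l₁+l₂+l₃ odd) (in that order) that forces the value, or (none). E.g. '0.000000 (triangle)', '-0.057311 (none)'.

0.210261 (none)

Rules hold: Σm=0, L=8 even, 0≤2≤6.
N = 7·7·5 = 245
Δ = 4!·2!·2!/9! = 1/3780
Racah Σ t=1..3: t=1:−1/24 t=2:+1/4 t=3:−1/24 = 1/6
⇒ 3j(3 3 2; 0 0 0)² = 4/105, sgn +1
Racah Σ t=0..0: t=0:+1/96 = 1/96
⇒ 3j(3 3 2; 3 -3 0)² = 5/84, sgn +1
4πI² = N·(3j₀)²·(3jₘ)² = 5/9
I = +1·√(0.555556/4π) = 0.21026104
No selection rule forces the value: the integral is nonzero (none).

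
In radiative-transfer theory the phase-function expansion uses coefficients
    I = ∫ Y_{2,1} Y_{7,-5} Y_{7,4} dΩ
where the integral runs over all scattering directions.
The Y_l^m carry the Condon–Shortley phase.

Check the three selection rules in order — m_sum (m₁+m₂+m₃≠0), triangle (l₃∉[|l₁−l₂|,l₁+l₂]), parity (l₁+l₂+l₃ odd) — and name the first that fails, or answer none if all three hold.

none

azimuthal sum: 1 − 5 + 4 = 0  ✓
5 ≤ 7 ≤ 9 (triangle on l)  ✓
L = 2 + 7 + 7 = 16 (even)  ✓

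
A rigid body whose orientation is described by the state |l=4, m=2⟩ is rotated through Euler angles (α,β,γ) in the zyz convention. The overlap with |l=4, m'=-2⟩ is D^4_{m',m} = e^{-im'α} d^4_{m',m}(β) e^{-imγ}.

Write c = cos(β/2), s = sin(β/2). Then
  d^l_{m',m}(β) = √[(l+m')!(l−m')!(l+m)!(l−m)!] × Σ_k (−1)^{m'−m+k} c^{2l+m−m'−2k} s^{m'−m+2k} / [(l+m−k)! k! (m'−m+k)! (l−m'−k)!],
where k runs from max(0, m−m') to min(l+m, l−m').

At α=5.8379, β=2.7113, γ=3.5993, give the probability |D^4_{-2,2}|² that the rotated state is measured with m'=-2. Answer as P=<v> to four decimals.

D^4_{-2,2}(5.8379,2.7113,3.5993) = e^{-i·-2·5.8379}·d^4_{-2,2}(2.7113)·e^{-i·2·3.5993}. Compute d first:
c=cos(2.711300/2)=0.213490, s=sin(2.711300/2)=0.976945; N=√[2·720·720·2]=1440.000000
The bounds max(0,m−m')=4 and min(l+m,l−m')=6 give 3 terms
  k=4: (−1)^0·1440.0000/(96)·0.2135^4·0.9769^4 = +0.028385
  k=5: (−1)^1·1440.0000/(120)·0.2135^2·0.9769^6 = -0.475509
  k=6: (−1)^2·1440.0000/(1440)·0.2135^0·0.9769^8 = +0.829777
d^4_{-2,2}(2.7113) = +0.028385 -0.475509 +0.829777 = +0.382653
|D^4_{-2,2}|² = |d^4_{-2,2}(β)|² = (+0.382653)² = 0.146423 (the z-rotation phases have unit modulus)

P=0.1464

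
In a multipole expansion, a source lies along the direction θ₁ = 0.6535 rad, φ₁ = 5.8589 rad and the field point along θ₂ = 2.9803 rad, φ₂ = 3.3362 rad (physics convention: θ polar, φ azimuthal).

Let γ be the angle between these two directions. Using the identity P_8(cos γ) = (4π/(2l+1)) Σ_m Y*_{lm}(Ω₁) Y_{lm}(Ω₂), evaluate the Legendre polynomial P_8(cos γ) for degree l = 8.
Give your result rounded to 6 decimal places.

Term-by-term m-sum for l=8 (normalisation 4π/17 = 0.739198):
  [-8]  conj(Y_{8,-8})(Ω₁) = -0.009315+0.002405i ; Y_{8,-8}(Ω₂) = +0.000000-0.000000i ; Δ = +0.000000+0.000000i
  [-7]  conj(Y_{8,-7})(Ω₁) = -0.049519-0.008582i ; Y_{8,-7}(Ω₂) = +0.000001-0.000005i ; Δ = -0.000000+0.000000i
  [-6]  conj(Y_{8,-6})(Ω₁) = -0.133030-0.090209i ; Y_{8,-6}(Ω₂) = +0.000034-0.000081i ; Δ = -0.000012+0.000008i
  [-5]  conj(Y_{8,-5})(Ω₁) = -0.181135-0.295022i ; Y_{8,-5}(Ω₂) = +0.000560-0.000823i ; Δ = -0.000344-0.000016i
  [-4]  conj(Y_{8,-4})(Ω₁) = -0.060799-0.478649i ; Y_{8,-4}(Ω₂) = +0.005986-0.005903i ; Δ = -0.003189-0.002506i
  [-3]  conj(Y_{8,-3})(Ω₁) = +0.096426-0.314008i ; Y_{8,-3}(Ω₂) = +0.043751-0.028904i ; Δ = -0.004857-0.016525i
  [-2]  conj(Y_{8,-2})(Ω₁) = -0.094680+0.107467i ; Y_{8,-2}(Ω₂) = +0.212798-0.087276i ; Δ = -0.010768+0.031132i
  [-1]  conj(Y_{8,-1})(Ω₁) = -0.372170+0.168117i ; Y_{8,-1}(Ω₂) = +0.613116-0.120846i ; Δ = -0.207867+0.148051i
  [+0]  conj(Y_{8,0})(Ω₁) = +0.015519-0.000000i ; Y_{8,0}(Ω₂) = +0.678488+0.000000i ; Δ = +0.010530+0.000000i
  [+1]  conj(Y_{8,1})(Ω₁) = +0.372170+0.168117i ; Y_{8,1}(Ω₂) = -0.613116-0.120846i ; Δ = -0.207867-0.148051i
  [+2]  conj(Y_{8,2})(Ω₁) = -0.094680-0.107467i ; Y_{8,2}(Ω₂) = +0.212798+0.087276i ; Δ = -0.010768-0.031132i
  [+3]  conj(Y_{8,3})(Ω₁) = -0.096426-0.314008i ; Y_{8,3}(Ω₂) = -0.043751-0.028904i ; Δ = -0.004857+0.016525i
  [+4]  conj(Y_{8,4})(Ω₁) = -0.060799+0.478649i ; Y_{8,4}(Ω₂) = +0.005986+0.005903i ; Δ = -0.003189+0.002506i
  [+5]  conj(Y_{8,5})(Ω₁) = +0.181135-0.295022i ; Y_{8,5}(Ω₂) = -0.000560-0.000823i ; Δ = -0.000344+0.000016i
  [+6]  conj(Y_{8,6})(Ω₁) = -0.133030+0.090209i ; Y_{8,6}(Ω₂) = +0.000034+0.000081i ; Δ = -0.000012-0.000008i
  [+7]  conj(Y_{8,7})(Ω₁) = +0.049519-0.008582i ; Y_{8,7}(Ω₂) = -0.000001-0.000005i ; Δ = -0.000000-0.000000i
  [+8]  conj(Y_{8,8})(Ω₁) = -0.009315-0.002405i ; Y_{8,8}(Ω₂) = +0.000000+0.000000i ; Δ = +0.000000-0.000000i
Σ over m = -0.443546-0.000000i; ×(4π/17) → -0.327869-0.000000i. Real part: -0.327869

-0.327869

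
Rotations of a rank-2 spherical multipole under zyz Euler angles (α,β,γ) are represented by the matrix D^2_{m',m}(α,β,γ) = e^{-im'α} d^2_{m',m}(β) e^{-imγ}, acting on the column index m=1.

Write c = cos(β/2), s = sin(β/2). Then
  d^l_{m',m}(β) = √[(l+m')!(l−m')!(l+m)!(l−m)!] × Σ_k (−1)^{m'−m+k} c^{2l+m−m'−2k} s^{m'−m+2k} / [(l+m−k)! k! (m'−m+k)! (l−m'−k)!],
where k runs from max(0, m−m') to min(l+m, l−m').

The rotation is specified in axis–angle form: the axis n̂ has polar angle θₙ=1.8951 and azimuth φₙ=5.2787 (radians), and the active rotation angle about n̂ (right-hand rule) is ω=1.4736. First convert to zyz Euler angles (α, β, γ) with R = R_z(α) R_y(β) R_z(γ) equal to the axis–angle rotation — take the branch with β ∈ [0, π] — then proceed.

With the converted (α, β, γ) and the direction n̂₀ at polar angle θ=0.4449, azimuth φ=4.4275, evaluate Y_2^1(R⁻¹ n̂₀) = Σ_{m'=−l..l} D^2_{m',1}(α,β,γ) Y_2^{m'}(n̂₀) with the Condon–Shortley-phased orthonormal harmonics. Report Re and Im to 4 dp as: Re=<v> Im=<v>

Axis–angle → zyz. n̂ = (sinθₙcosφₙ, sinθₙsinφₙ, cosθₙ) = (+0.508555, -0.799897, -0.318649), ω = 1.4736.
R = I cosω + sinω [n̂]ₓ + (1−cosω) n̂n̂ᵀ gives
  R = [+0.330574, -0.050170, -0.942446; -0.684460, +0.674786, -0.276004; +0.649797, +0.736306, +0.188727]
β = atan2(√(R₁₃²+R₂₃²), R₃₃) = 1.380931; α = atan2(R₂₃, R₁₃) mod 2π = 3.426485; γ = atan2(R₃₂, −R₃₁) mod 2π = 2.293863
Need the full column D^2_{m',1} for m'=−2..2 at α=3.4265, β=1.3809, γ=2.2939.
cos(β/2)=0.770950, sin(β/2)=0.636896
d^2_{-2,1}: single k=3 term ⇒ +0.398347;  D = -0.060820-0.393677i
d^2_{-1,1}: k∈[2..3] ⇒ +0.723287 -0.164541 = +0.558746;  D = +0.237068+0.505960i
d^2_{0,1}: k∈[1..2] ⇒ +0.714862 -0.487874 = +0.226989;  D = -0.150196-0.170192i
d^2_{1,1}: k∈[0..1] ⇒ +0.353268 -0.723287 = -0.370019;  D = -0.312941-0.197437i
d^2_{2,1}: single k=0 term ⇒ -0.583683;  D = +0.561282+0.160150i
Y_2^{m'}(θ=0.4449,φ=4.4275) and Σ D·Y over m':
  (-0.0608-0.3937i)·(-0.0602-0.0386i)  (+0.2371+0.5060i)·(-0.0843+0.2880i)  (-0.1502-0.1702i)·(+0.4555+0.0000i)  (-0.3129-0.1974i)·(+0.0843+0.2880i)  (+0.5613+0.1602i)·(-0.0602+0.0386i)
Y_2^1(R⁻¹ n̂) = -0.255194-0.120633i

Re=-0.2552 Im=-0.1206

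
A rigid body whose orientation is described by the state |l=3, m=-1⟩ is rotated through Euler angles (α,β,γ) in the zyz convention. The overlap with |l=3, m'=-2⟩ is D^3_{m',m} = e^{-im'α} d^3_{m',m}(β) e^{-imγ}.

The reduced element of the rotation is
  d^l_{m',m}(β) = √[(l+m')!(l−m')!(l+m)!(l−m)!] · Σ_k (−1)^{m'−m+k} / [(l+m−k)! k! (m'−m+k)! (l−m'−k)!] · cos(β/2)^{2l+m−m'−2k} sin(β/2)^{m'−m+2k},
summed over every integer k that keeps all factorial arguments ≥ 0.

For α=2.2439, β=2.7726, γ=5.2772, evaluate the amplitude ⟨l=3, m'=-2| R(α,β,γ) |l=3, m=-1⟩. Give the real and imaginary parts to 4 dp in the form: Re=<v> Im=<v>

Re=0.0344 Im=0.0122

D^3_{-2,-1}(2.2439,2.7726,5.2772) = e^{-i·-2·2.2439}·d^3_{-2,-1}(2.7726)·e^{-i·-1·5.2772}. Compute d first:
With c≡cos(β/2)=0.183451 and s≡sin(β/2)=0.983029, N=[1·120·2·24]^{1/2}=75.894664
k: max(0,(-1)−(-2))=1 … min(3+(-1),3−(-2))=2
  k=1: (−1)^0·75.8947/(24)·0.1835^5·0.9830^1 = +0.000646
  k=2: (−1)^1·75.8947/(12)·0.1835^3·0.9830^3 = -0.037093
d^3_{-2,-1}(2.7726) = +0.000646 -0.037093 = -0.036447
D = (-0.222706-0.974886i)·(-0.036447)·(+0.535256-0.844690i) = +0.034358+0.012162i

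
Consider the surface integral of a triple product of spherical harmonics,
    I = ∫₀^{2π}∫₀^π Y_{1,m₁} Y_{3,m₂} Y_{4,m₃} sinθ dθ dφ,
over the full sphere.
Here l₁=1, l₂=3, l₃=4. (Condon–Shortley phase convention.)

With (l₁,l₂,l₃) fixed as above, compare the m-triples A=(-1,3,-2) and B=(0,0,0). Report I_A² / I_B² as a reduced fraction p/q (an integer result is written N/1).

Shared (l₁,l₂,l₃)=(1,3,4): N and (l;000)² cancel in I_A²/I_B².
A: Δ = 0!·2!·6!/9! = 1/252; Racah Σ t=0..0: t=0:+1/1440 = 1/1440; ⇒ 3j(1 3 4; -1 3 -2)² = 1/252, sgn +1
B: Δ = 0!·2!·6!/9! = 1/252; Racah Σ t=0..0: t=0:+1/36 = 1/36; ⇒ 3j(1 3 4; 0 0 0)² = 4/63, sgn +1
I_A²/I_B² = (1/252)/(4/63) = 1/16

1/16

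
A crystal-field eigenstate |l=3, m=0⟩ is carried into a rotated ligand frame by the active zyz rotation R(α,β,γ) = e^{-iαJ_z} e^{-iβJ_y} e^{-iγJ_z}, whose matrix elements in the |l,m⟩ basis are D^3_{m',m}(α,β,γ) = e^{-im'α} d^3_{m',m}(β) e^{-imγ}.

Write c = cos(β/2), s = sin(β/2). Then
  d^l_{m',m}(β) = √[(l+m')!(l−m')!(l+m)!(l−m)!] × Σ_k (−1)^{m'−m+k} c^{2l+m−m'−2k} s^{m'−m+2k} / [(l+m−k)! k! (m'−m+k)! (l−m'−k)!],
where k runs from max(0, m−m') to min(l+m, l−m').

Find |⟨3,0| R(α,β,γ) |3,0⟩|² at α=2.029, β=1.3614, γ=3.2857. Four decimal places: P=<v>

First d^3_{0,0}(β=1.3614), then the phase factors e^{-i(0)α} and e^{-i(0)γ}:
c=cos(1.361400/2)=0.777132, s=sin(1.361400/2)=0.629337; N=√[6·6·6·6]=36.000000
k: max(0,(0)−(0))=0 … min(3+(0),3−(0))=3
  k=0: (−1)^0·36.0000/(36)·0.7771^6·0.6293^0 = +0.220277
  k=1: (−1)^1·36.0000/(4)·0.7771^4·0.6293^2 = -1.300137
  k=2: (−1)^2·36.0000/(4)·0.7771^2·0.6293^4 = +0.852641
  k=3: (−1)^3·36.0000/(36)·0.7771^0·0.6293^6 = -0.062130
d^3_{0,0}(1.3614) = +0.220277 -1.300137 +0.852641 -0.062130 = -0.289349
|D^3_{0,0}|² = |d^3_{0,0}(β)|² = (-0.289349)² = 0.083723 (the z-rotation phases have unit modulus)

P=0.0837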